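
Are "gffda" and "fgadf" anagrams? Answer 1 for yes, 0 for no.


Strings: "gffda", "fgadf"
Sorted first:  adffg
Sorted second: adffg
Sorted forms match => anagrams

1


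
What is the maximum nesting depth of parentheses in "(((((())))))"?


Input: "(((((())))))"
Tracking depth:
  Position 0 '(': depth becomes 1
  Position 1 '(': depth becomes 2
  Position 2 '(': depth becomes 3
  Position 3 '(': depth becomes 4
  Position 4 '(': depth becomes 5
  Position 5 '(': depth becomes 6
  Position 6 ')': depth becomes 5
  Position 7 ')': depth becomes 4
  Position 8 ')': depth becomes 3
  Position 9 ')': depth becomes 2
  Position 10 ')': depth becomes 1
  Position 11 ')': depth becomes 0
Maximum depth reached: 6

6


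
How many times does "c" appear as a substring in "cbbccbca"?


Searching for "c" in "cbbccbca"
Scanning each position:
  Position 0: "c" => MATCH
  Position 1: "b" => no
  Position 2: "b" => no
  Position 3: "c" => MATCH
  Position 4: "c" => MATCH
  Position 5: "b" => no
  Position 6: "c" => MATCH
  Position 7: "a" => no
Total occurrences: 4

4


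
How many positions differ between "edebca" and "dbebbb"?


Comparing "edebca" and "dbebbb" position by position:
  Position 0: 'e' vs 'd' => DIFFER
  Position 1: 'd' vs 'b' => DIFFER
  Position 2: 'e' vs 'e' => same
  Position 3: 'b' vs 'b' => same
  Position 4: 'c' vs 'b' => DIFFER
  Position 5: 'a' vs 'b' => DIFFER
Positions that differ: 4

4


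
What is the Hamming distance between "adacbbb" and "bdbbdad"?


Comparing "adacbbb" and "bdbbdad" position by position:
  Position 0: 'a' vs 'b' => differ
  Position 1: 'd' vs 'd' => same
  Position 2: 'a' vs 'b' => differ
  Position 3: 'c' vs 'b' => differ
  Position 4: 'b' vs 'd' => differ
  Position 5: 'b' vs 'a' => differ
  Position 6: 'b' vs 'd' => differ
Total differences (Hamming distance): 6

6


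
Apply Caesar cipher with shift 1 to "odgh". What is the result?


Caesar cipher: shift "odgh" by 1
  'o' (pos 14) + 1 = pos 15 = 'p'
  'd' (pos 3) + 1 = pos 4 = 'e'
  'g' (pos 6) + 1 = pos 7 = 'h'
  'h' (pos 7) + 1 = pos 8 = 'i'
Result: pehi

pehi


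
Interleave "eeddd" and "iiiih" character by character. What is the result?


Interleaving "eeddd" and "iiiih":
  Position 0: 'e' from first, 'i' from second => "ei"
  Position 1: 'e' from first, 'i' from second => "ei"
  Position 2: 'd' from first, 'i' from second => "di"
  Position 3: 'd' from first, 'i' from second => "di"
  Position 4: 'd' from first, 'h' from second => "dh"
Result: eieidididh

eieidididh


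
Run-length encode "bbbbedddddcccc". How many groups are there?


Input: bbbbedddddcccc
Scanning for consecutive runs:
  Group 1: 'b' x 4 (positions 0-3)
  Group 2: 'e' x 1 (positions 4-4)
  Group 3: 'd' x 5 (positions 5-9)
  Group 4: 'c' x 4 (positions 10-13)
Total groups: 4

4


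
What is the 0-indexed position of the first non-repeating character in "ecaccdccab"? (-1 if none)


Input: ecaccdccab
Character frequencies:
  'a': 2
  'b': 1
  'c': 5
  'd': 1
  'e': 1
Scanning left to right for freq == 1:
  Position 0 ('e'): unique! => answer = 0

0


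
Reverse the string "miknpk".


Input: miknpk
Reading characters right to left:
  Position 5: 'k'
  Position 4: 'p'
  Position 3: 'n'
  Position 2: 'k'
  Position 1: 'i'
  Position 0: 'm'
Reversed: kpnkim

kpnkim


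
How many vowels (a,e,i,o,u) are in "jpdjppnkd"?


Input: jpdjppnkd
Checking each character:
  'j' at position 0: consonant
  'p' at position 1: consonant
  'd' at position 2: consonant
  'j' at position 3: consonant
  'p' at position 4: consonant
  'p' at position 5: consonant
  'n' at position 6: consonant
  'k' at position 7: consonant
  'd' at position 8: consonant
Total vowels: 0

0


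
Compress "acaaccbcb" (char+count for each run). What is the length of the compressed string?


Input: acaaccbcb
Runs:
  'a' x 1 => "a1"
  'c' x 1 => "c1"
  'a' x 2 => "a2"
  'c' x 2 => "c2"
  'b' x 1 => "b1"
  'c' x 1 => "c1"
  'b' x 1 => "b1"
Compressed: "a1c1a2c2b1c1b1"
Compressed length: 14

14


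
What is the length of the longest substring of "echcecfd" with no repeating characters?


Input: "echcecfd"
Sliding window (track last position of each char):
  Position 0 ('e'): window [0,0] length 1 -- new best
  Position 1 ('c'): window [0,1] length 2 -- new best
  Position 2 ('h'): window [0,2] length 3 -- new best
  Position 3 ('c'): repeat (last at 1), move window start to 2
  Position 3 ('c'): window [2,3] length 2
  Position 4 ('e'): window [2,4] length 3
  Position 5 ('c'): repeat (last at 3), move window start to 4
  Position 5 ('c'): window [4,5] length 2
  Position 6 ('f'): window [4,6] length 3
  Position 7 ('d'): window [4,7] length 4 -- new best
Longest substring with no repeats: "ecfd" with length 4

4


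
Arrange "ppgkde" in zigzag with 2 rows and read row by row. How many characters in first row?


Zigzag "ppgkde" into 2 rows:
Placing characters:
  'p' => row 0
  'p' => row 1
  'g' => row 0
  'k' => row 1
  'd' => row 0
  'e' => row 1
Rows:
  Row 0: "pgd"
  Row 1: "pke"
First row length: 3

3


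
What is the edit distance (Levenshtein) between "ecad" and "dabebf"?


Computing edit distance: "ecad" -> "dabebf"
DP table:
           d    a    b    e    b    f
      0    1    2    3    4    5    6
  e   1    1    2    3    3    4    5
  c   2    2    2    3    4    4    5
  a   3    3    2    3    4    5    5
  d   4    3    3    3    4    5    6
Edit distance = dp[4][6] = 6

6


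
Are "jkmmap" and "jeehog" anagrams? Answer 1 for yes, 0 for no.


Strings: "jkmmap", "jeehog"
Sorted first:  ajkmmp
Sorted second: eeghjo
Differ at position 0: 'a' vs 'e' => not anagrams

0


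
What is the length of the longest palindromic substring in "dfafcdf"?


Input: "dfafcdf"
Checking substrings for palindromes:
  [1:4] "faf" (len 3) => palindrome
Longest palindromic substring: "faf" with length 3

3


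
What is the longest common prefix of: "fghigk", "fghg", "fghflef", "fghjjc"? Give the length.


Words: fghigk, fghg, fghflef, fghjjc
  Position 0: all 'f' => match
  Position 1: all 'g' => match
  Position 2: all 'h' => match
  Position 3: ('i', 'g', 'f', 'j') => mismatch, stop
LCP = "fgh" (length 3)

3


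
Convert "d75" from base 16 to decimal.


Input: "d75" in base 16
Positional expansion:
  Digit 'd' (value 13) x 16^2 = 3328
  Digit '7' (value 7) x 16^1 = 112
  Digit '5' (value 5) x 16^0 = 5
Sum = 3445

3445


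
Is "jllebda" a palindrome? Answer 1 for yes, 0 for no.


Input: jllebda
Reversed: adbellj
  Compare pos 0 ('j') with pos 6 ('a'): MISMATCH
  Compare pos 1 ('l') with pos 5 ('d'): MISMATCH
  Compare pos 2 ('l') with pos 4 ('b'): MISMATCH
Result: not a palindrome

0


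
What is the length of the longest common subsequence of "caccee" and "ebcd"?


LCS of "caccee" and "ebcd"
DP table:
           e    b    c    d
      0    0    0    0    0
  c   0    0    0    1    1
  a   0    0    0    1    1
  c   0    0    0    1    1
  c   0    0    0    1    1
  e   0    1    1    1    1
  e   0    1    1    1    1
LCS length = dp[6][4] = 1

1


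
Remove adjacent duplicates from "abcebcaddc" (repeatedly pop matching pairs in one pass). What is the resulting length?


Input: abcebcaddc
Stack-based adjacent duplicate removal:
  Read 'a': push. Stack: a
  Read 'b': push. Stack: ab
  Read 'c': push. Stack: abc
  Read 'e': push. Stack: abce
  Read 'b': push. Stack: abceb
  Read 'c': push. Stack: abcebc
  Read 'a': push. Stack: abcebca
  Read 'd': push. Stack: abcebcad
  Read 'd': matches stack top 'd' => pop. Stack: abcebca
  Read 'c': push. Stack: abcebcac
Final stack: "abcebcac" (length 8)

8


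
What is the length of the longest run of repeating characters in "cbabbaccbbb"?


Input: "cbabbaccbbb"
Scanning for longest run:
  Position 1 ('b'): new char, reset run to 1
  Position 2 ('a'): new char, reset run to 1
  Position 3 ('b'): new char, reset run to 1
  Position 4 ('b'): continues run of 'b', length=2
  Position 5 ('a'): new char, reset run to 1
  Position 6 ('c'): new char, reset run to 1
  Position 7 ('c'): continues run of 'c', length=2
  Position 8 ('b'): new char, reset run to 1
  Position 9 ('b'): continues run of 'b', length=2
  Position 10 ('b'): continues run of 'b', length=3
Longest run: 'b' with length 3

3


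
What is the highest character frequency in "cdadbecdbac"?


Input: cdadbecdbac
Character counts:
  'a': 2
  'b': 2
  'c': 3
  'd': 3
  'e': 1
Maximum frequency: 3

3


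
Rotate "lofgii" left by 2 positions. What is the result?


Input: "lofgii", rotate left by 2
First 2 characters: "lo"
Remaining characters: "fgii"
Concatenate remaining + first: "fgii" + "lo" = "fgiilo"

fgiilo


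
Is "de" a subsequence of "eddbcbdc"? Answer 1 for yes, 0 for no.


Check if "de" is a subsequence of "eddbcbdc"
Greedy scan:
  Position 0 ('e'): no match needed
  Position 1 ('d'): matches sub[0] = 'd'
  Position 2 ('d'): no match needed
  Position 3 ('b'): no match needed
  Position 4 ('c'): no match needed
  Position 5 ('b'): no match needed
  Position 6 ('d'): no match needed
  Position 7 ('c'): no match needed
Only matched 1/2 characters => not a subsequence

0


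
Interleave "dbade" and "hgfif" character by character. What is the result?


Interleaving "dbade" and "hgfif":
  Position 0: 'd' from first, 'h' from second => "dh"
  Position 1: 'b' from first, 'g' from second => "bg"
  Position 2: 'a' from first, 'f' from second => "af"
  Position 3: 'd' from first, 'i' from second => "di"
  Position 4: 'e' from first, 'f' from second => "ef"
Result: dhbgafdief

dhbgafdief


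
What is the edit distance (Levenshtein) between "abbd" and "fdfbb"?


Computing edit distance: "abbd" -> "fdfbb"
DP table:
           f    d    f    b    b
      0    1    2    3    4    5
  a   1    1    2    3    4    5
  b   2    2    2    3    3    4
  b   3    3    3    3    3    3
  d   4    4    3    4    4    4
Edit distance = dp[4][5] = 4

4


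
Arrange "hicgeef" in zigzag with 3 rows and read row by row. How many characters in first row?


Zigzag "hicgeef" into 3 rows:
Placing characters:
  'h' => row 0
  'i' => row 1
  'c' => row 2
  'g' => row 1
  'e' => row 0
  'e' => row 1
  'f' => row 2
Rows:
  Row 0: "he"
  Row 1: "ige"
  Row 2: "cf"
First row length: 2

2


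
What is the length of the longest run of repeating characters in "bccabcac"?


Input: "bccabcac"
Scanning for longest run:
  Position 1 ('c'): new char, reset run to 1
  Position 2 ('c'): continues run of 'c', length=2
  Position 3 ('a'): new char, reset run to 1
  Position 4 ('b'): new char, reset run to 1
  Position 5 ('c'): new char, reset run to 1
  Position 6 ('a'): new char, reset run to 1
  Position 7 ('c'): new char, reset run to 1
Longest run: 'c' with length 2

2


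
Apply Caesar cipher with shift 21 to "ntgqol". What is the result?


Caesar cipher: shift "ntgqol" by 21
  'n' (pos 13) + 21 = pos 8 = 'i'
  't' (pos 19) + 21 = pos 14 = 'o'
  'g' (pos 6) + 21 = pos 1 = 'b'
  'q' (pos 16) + 21 = pos 11 = 'l'
  'o' (pos 14) + 21 = pos 9 = 'j'
  'l' (pos 11) + 21 = pos 6 = 'g'
Result: iobljg

iobljg


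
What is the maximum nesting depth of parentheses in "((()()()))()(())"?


Input: "((()()()))()(())"
Tracking depth:
  Position 0 '(': depth becomes 1
  Position 1 '(': depth becomes 2
  Position 2 '(': depth becomes 3
  Position 3 ')': depth becomes 2
  Position 4 '(': depth becomes 3
  Position 5 ')': depth becomes 2
  Position 6 '(': depth becomes 3
  Position 7 ')': depth becomes 2
  Position 8 ')': depth becomes 1
  Position 9 ')': depth becomes 0
  Position 10 '(': depth becomes 1
  Position 11 ')': depth becomes 0
  Position 12 '(': depth becomes 1
  Position 13 '(': depth becomes 2
  Position 14 ')': depth becomes 1
  Position 15 ')': depth becomes 0
Maximum depth reached: 3

3


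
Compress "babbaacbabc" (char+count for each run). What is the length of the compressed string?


Input: babbaacbabc
Runs:
  'b' x 1 => "b1"
  'a' x 1 => "a1"
  'b' x 2 => "b2"
  'a' x 2 => "a2"
  'c' x 1 => "c1"
  'b' x 1 => "b1"
  'a' x 1 => "a1"
  'b' x 1 => "b1"
  'c' x 1 => "c1"
Compressed: "b1a1b2a2c1b1a1b1c1"
Compressed length: 18

18


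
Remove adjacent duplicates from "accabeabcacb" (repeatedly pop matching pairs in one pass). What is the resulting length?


Input: accabeabcacb
Stack-based adjacent duplicate removal:
  Read 'a': push. Stack: a
  Read 'c': push. Stack: ac
  Read 'c': matches stack top 'c' => pop. Stack: a
  Read 'a': matches stack top 'a' => pop. Stack: (empty)
  Read 'b': push. Stack: b
  Read 'e': push. Stack: be
  Read 'a': push. Stack: bea
  Read 'b': push. Stack: beab
  Read 'c': push. Stack: beabc
  Read 'a': push. Stack: beabca
  Read 'c': push. Stack: beabcac
  Read 'b': push. Stack: beabcacb
Final stack: "beabcacb" (length 8)

8


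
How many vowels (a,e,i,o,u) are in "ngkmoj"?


Input: ngkmoj
Checking each character:
  'n' at position 0: consonant
  'g' at position 1: consonant
  'k' at position 2: consonant
  'm' at position 3: consonant
  'o' at position 4: vowel (running total: 1)
  'j' at position 5: consonant
Total vowels: 1

1


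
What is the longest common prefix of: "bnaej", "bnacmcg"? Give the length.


Words: bnaej, bnacmcg
  Position 0: all 'b' => match
  Position 1: all 'n' => match
  Position 2: all 'a' => match
  Position 3: ('e', 'c') => mismatch, stop
LCP = "bna" (length 3)

3


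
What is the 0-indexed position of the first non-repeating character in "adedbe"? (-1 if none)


Input: adedbe
Character frequencies:
  'a': 1
  'b': 1
  'd': 2
  'e': 2
Scanning left to right for freq == 1:
  Position 0 ('a'): unique! => answer = 0

0


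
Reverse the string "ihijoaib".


Input: ihijoaib
Reading characters right to left:
  Position 7: 'b'
  Position 6: 'i'
  Position 5: 'a'
  Position 4: 'o'
  Position 3: 'j'
  Position 2: 'i'
  Position 1: 'h'
  Position 0: 'i'
Reversed: biaojihi

biaojihi


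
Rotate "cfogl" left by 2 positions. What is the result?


Input: "cfogl", rotate left by 2
First 2 characters: "cf"
Remaining characters: "ogl"
Concatenate remaining + first: "ogl" + "cf" = "oglcf"

oglcf


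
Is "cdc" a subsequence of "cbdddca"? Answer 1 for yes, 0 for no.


Check if "cdc" is a subsequence of "cbdddca"
Greedy scan:
  Position 0 ('c'): matches sub[0] = 'c'
  Position 1 ('b'): no match needed
  Position 2 ('d'): matches sub[1] = 'd'
  Position 3 ('d'): no match needed
  Position 4 ('d'): no match needed
  Position 5 ('c'): matches sub[2] = 'c'
  Position 6 ('a'): no match needed
All 3 characters matched => is a subsequence

1


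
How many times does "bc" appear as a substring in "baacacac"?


Searching for "bc" in "baacacac"
Scanning each position:
  Position 0: "ba" => no
  Position 1: "aa" => no
  Position 2: "ac" => no
  Position 3: "ca" => no
  Position 4: "ac" => no
  Position 5: "ca" => no
  Position 6: "ac" => no
Total occurrences: 0

0


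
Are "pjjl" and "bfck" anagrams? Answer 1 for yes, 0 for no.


Strings: "pjjl", "bfck"
Sorted first:  jjlp
Sorted second: bcfk
Differ at position 0: 'j' vs 'b' => not anagrams

0


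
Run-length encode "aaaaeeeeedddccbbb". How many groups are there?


Input: aaaaeeeeedddccbbb
Scanning for consecutive runs:
  Group 1: 'a' x 4 (positions 0-3)
  Group 2: 'e' x 5 (positions 4-8)
  Group 3: 'd' x 3 (positions 9-11)
  Group 4: 'c' x 2 (positions 12-13)
  Group 5: 'b' x 3 (positions 14-16)
Total groups: 5

5


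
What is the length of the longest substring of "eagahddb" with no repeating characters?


Input: "eagahddb"
Sliding window (track last position of each char):
  Position 0 ('e'): window [0,0] length 1 -- new best
  Position 1 ('a'): window [0,1] length 2 -- new best
  Position 2 ('g'): window [0,2] length 3 -- new best
  Position 3 ('a'): repeat (last at 1), move window start to 2
  Position 3 ('a'): window [2,3] length 2
  Position 4 ('h'): window [2,4] length 3
  Position 5 ('d'): window [2,5] length 4 -- new best
  Position 6 ('d'): repeat (last at 5), move window start to 6
  Position 6 ('d'): window [6,6] length 1
  Position 7 ('b'): window [6,7] length 2
Longest substring with no repeats: "gahd" with length 4

4


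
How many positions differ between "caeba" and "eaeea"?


Comparing "caeba" and "eaeea" position by position:
  Position 0: 'c' vs 'e' => DIFFER
  Position 1: 'a' vs 'a' => same
  Position 2: 'e' vs 'e' => same
  Position 3: 'b' vs 'e' => DIFFER
  Position 4: 'a' vs 'a' => same
Positions that differ: 2

2


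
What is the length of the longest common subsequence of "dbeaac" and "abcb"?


LCS of "dbeaac" and "abcb"
DP table:
           a    b    c    b
      0    0    0    0    0
  d   0    0    0    0    0
  b   0    0    1    1    1
  e   0    0    1    1    1
  a   0    1    1    1    1
  a   0    1    1    1    1
  c   0    1    1    2    2
LCS length = dp[6][4] = 2

2


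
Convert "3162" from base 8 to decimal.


Input: "3162" in base 8
Positional expansion:
  Digit '3' (value 3) x 8^3 = 1536
  Digit '1' (value 1) x 8^2 = 64
  Digit '6' (value 6) x 8^1 = 48
  Digit '2' (value 2) x 8^0 = 2
Sum = 1650

1650


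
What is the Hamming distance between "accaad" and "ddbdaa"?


Comparing "accaad" and "ddbdaa" position by position:
  Position 0: 'a' vs 'd' => differ
  Position 1: 'c' vs 'd' => differ
  Position 2: 'c' vs 'b' => differ
  Position 3: 'a' vs 'd' => differ
  Position 4: 'a' vs 'a' => same
  Position 5: 'd' vs 'a' => differ
Total differences (Hamming distance): 5

5


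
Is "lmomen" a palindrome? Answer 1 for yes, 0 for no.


Input: lmomen
Reversed: nemoml
  Compare pos 0 ('l') with pos 5 ('n'): MISMATCH
  Compare pos 1 ('m') with pos 4 ('e'): MISMATCH
  Compare pos 2 ('o') with pos 3 ('m'): MISMATCH
Result: not a palindrome

0


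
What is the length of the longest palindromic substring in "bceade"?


Input: "bceade"
Checking substrings for palindromes:
  No multi-char palindromic substrings found
Longest palindromic substring: "b" with length 1

1


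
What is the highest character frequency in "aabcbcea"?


Input: aabcbcea
Character counts:
  'a': 3
  'b': 2
  'c': 2
  'e': 1
Maximum frequency: 3

3


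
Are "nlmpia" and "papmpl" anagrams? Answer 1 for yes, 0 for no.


Strings: "nlmpia", "papmpl"
Sorted first:  ailmnp
Sorted second: almppp
Differ at position 1: 'i' vs 'l' => not anagrams

0


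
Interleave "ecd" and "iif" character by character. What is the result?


Interleaving "ecd" and "iif":
  Position 0: 'e' from first, 'i' from second => "ei"
  Position 1: 'c' from first, 'i' from second => "ci"
  Position 2: 'd' from first, 'f' from second => "df"
Result: eicidf

eicidf


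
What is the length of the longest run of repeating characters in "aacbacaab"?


Input: "aacbacaab"
Scanning for longest run:
  Position 1 ('a'): continues run of 'a', length=2
  Position 2 ('c'): new char, reset run to 1
  Position 3 ('b'): new char, reset run to 1
  Position 4 ('a'): new char, reset run to 1
  Position 5 ('c'): new char, reset run to 1
  Position 6 ('a'): new char, reset run to 1
  Position 7 ('a'): continues run of 'a', length=2
  Position 8 ('b'): new char, reset run to 1
Longest run: 'a' with length 2

2


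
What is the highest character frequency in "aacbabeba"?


Input: aacbabeba
Character counts:
  'a': 4
  'b': 3
  'c': 1
  'e': 1
Maximum frequency: 4

4


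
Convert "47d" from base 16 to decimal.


Input: "47d" in base 16
Positional expansion:
  Digit '4' (value 4) x 16^2 = 1024
  Digit '7' (value 7) x 16^1 = 112
  Digit 'd' (value 13) x 16^0 = 13
Sum = 1149

1149


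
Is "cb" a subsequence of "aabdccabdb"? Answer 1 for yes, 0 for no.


Check if "cb" is a subsequence of "aabdccabdb"
Greedy scan:
  Position 0 ('a'): no match needed
  Position 1 ('a'): no match needed
  Position 2 ('b'): no match needed
  Position 3 ('d'): no match needed
  Position 4 ('c'): matches sub[0] = 'c'
  Position 5 ('c'): no match needed
  Position 6 ('a'): no match needed
  Position 7 ('b'): matches sub[1] = 'b'
  Position 8 ('d'): no match needed
  Position 9 ('b'): no match needed
All 2 characters matched => is a subsequence

1


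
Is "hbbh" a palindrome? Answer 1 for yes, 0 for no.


Input: hbbh
Reversed: hbbh
  Compare pos 0 ('h') with pos 3 ('h'): match
  Compare pos 1 ('b') with pos 2 ('b'): match
Result: palindrome

1


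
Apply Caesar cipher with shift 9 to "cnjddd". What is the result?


Caesar cipher: shift "cnjddd" by 9
  'c' (pos 2) + 9 = pos 11 = 'l'
  'n' (pos 13) + 9 = pos 22 = 'w'
  'j' (pos 9) + 9 = pos 18 = 's'
  'd' (pos 3) + 9 = pos 12 = 'm'
  'd' (pos 3) + 9 = pos 12 = 'm'
  'd' (pos 3) + 9 = pos 12 = 'm'
Result: lwsmmm

lwsmmm


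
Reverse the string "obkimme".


Input: obkimme
Reading characters right to left:
  Position 6: 'e'
  Position 5: 'm'
  Position 4: 'm'
  Position 3: 'i'
  Position 2: 'k'
  Position 1: 'b'
  Position 0: 'o'
Reversed: emmikbo

emmikbo


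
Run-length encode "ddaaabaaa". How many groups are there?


Input: ddaaabaaa
Scanning for consecutive runs:
  Group 1: 'd' x 2 (positions 0-1)
  Group 2: 'a' x 3 (positions 2-4)
  Group 3: 'b' x 1 (positions 5-5)
  Group 4: 'a' x 3 (positions 6-8)
Total groups: 4

4


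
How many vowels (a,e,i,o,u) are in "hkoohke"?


Input: hkoohke
Checking each character:
  'h' at position 0: consonant
  'k' at position 1: consonant
  'o' at position 2: vowel (running total: 1)
  'o' at position 3: vowel (running total: 2)
  'h' at position 4: consonant
  'k' at position 5: consonant
  'e' at position 6: vowel (running total: 3)
Total vowels: 3

3


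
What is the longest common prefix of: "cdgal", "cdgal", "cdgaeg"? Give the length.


Words: cdgal, cdgal, cdgaeg
  Position 0: all 'c' => match
  Position 1: all 'd' => match
  Position 2: all 'g' => match
  Position 3: all 'a' => match
  Position 4: ('l', 'l', 'e') => mismatch, stop
LCP = "cdga" (length 4)

4


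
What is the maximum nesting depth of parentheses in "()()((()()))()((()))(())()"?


Input: "()()((()()))()((()))(())()"
Tracking depth:
  Position 0 '(': depth becomes 1
  Position 1 ')': depth becomes 0
  Position 2 '(': depth becomes 1
  Position 3 ')': depth becomes 0
  Position 4 '(': depth becomes 1
  Position 5 '(': depth becomes 2
  Position 6 '(': depth becomes 3
  Position 7 ')': depth becomes 2
  Position 8 '(': depth becomes 3
  Position 9 ')': depth becomes 2
  Position 10 ')': depth becomes 1
  Position 11 ')': depth becomes 0
  Position 12 '(': depth becomes 1
  Position 13 ')': depth becomes 0
  Position 14 '(': depth becomes 1
  Position 15 '(': depth becomes 2
  Position 16 '(': depth becomes 3
  Position 17 ')': depth becomes 2
  Position 18 ')': depth becomes 1
  Position 19 ')': depth becomes 0
  Position 20 '(': depth becomes 1
  Position 21 '(': depth becomes 2
  Position 22 ')': depth becomes 1
  Position 23 ')': depth becomes 0
  Position 24 '(': depth becomes 1
  Position 25 ')': depth becomes 0
Maximum depth reached: 3

3


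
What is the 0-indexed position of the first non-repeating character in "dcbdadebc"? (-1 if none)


Input: dcbdadebc
Character frequencies:
  'a': 1
  'b': 2
  'c': 2
  'd': 3
  'e': 1
Scanning left to right for freq == 1:
  Position 0 ('d'): freq=3, skip
  Position 1 ('c'): freq=2, skip
  Position 2 ('b'): freq=2, skip
  Position 3 ('d'): freq=3, skip
  Position 4 ('a'): unique! => answer = 4

4


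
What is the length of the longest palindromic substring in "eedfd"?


Input: "eedfd"
Checking substrings for palindromes:
  [2:5] "dfd" (len 3) => palindrome
  [0:2] "ee" (len 2) => palindrome
Longest palindromic substring: "dfd" with length 3

3


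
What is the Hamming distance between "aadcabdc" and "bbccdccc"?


Comparing "aadcabdc" and "bbccdccc" position by position:
  Position 0: 'a' vs 'b' => differ
  Position 1: 'a' vs 'b' => differ
  Position 2: 'd' vs 'c' => differ
  Position 3: 'c' vs 'c' => same
  Position 4: 'a' vs 'd' => differ
  Position 5: 'b' vs 'c' => differ
  Position 6: 'd' vs 'c' => differ
  Position 7: 'c' vs 'c' => same
Total differences (Hamming distance): 6

6


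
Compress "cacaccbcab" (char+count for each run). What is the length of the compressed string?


Input: cacaccbcab
Runs:
  'c' x 1 => "c1"
  'a' x 1 => "a1"
  'c' x 1 => "c1"
  'a' x 1 => "a1"
  'c' x 2 => "c2"
  'b' x 1 => "b1"
  'c' x 1 => "c1"
  'a' x 1 => "a1"
  'b' x 1 => "b1"
Compressed: "c1a1c1a1c2b1c1a1b1"
Compressed length: 18

18


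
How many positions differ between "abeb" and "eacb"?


Comparing "abeb" and "eacb" position by position:
  Position 0: 'a' vs 'e' => DIFFER
  Position 1: 'b' vs 'a' => DIFFER
  Position 2: 'e' vs 'c' => DIFFER
  Position 3: 'b' vs 'b' => same
Positions that differ: 3

3


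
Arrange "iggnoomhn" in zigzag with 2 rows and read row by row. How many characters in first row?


Zigzag "iggnoomhn" into 2 rows:
Placing characters:
  'i' => row 0
  'g' => row 1
  'g' => row 0
  'n' => row 1
  'o' => row 0
  'o' => row 1
  'm' => row 0
  'h' => row 1
  'n' => row 0
Rows:
  Row 0: "igomn"
  Row 1: "gnoh"
First row length: 5

5


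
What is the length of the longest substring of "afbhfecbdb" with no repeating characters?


Input: "afbhfecbdb"
Sliding window (track last position of each char):
  Position 0 ('a'): window [0,0] length 1 -- new best
  Position 1 ('f'): window [0,1] length 2 -- new best
  Position 2 ('b'): window [0,2] length 3 -- new best
  Position 3 ('h'): window [0,3] length 4 -- new best
  Position 4 ('f'): repeat (last at 1), move window start to 2
  Position 4 ('f'): window [2,4] length 3
  Position 5 ('e'): window [2,5] length 4
  Position 6 ('c'): window [2,6] length 5 -- new best
  Position 7 ('b'): repeat (last at 2), move window start to 3
  Position 7 ('b'): window [3,7] length 5
  Position 8 ('d'): window [3,8] length 6 -- new best
  Position 9 ('b'): repeat (last at 7), move window start to 8
  Position 9 ('b'): window [8,9] length 2
Longest substring with no repeats: "hfecbd" with length 6

6


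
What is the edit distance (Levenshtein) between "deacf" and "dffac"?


Computing edit distance: "deacf" -> "dffac"
DP table:
           d    f    f    a    c
      0    1    2    3    4    5
  d   1    0    1    2    3    4
  e   2    1    1    2    3    4
  a   3    2    2    2    2    3
  c   4    3    3    3    3    2
  f   5    4    3    3    4    3
Edit distance = dp[5][5] = 3

3


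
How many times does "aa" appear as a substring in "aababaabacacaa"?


Searching for "aa" in "aababaabacacaa"
Scanning each position:
  Position 0: "aa" => MATCH
  Position 1: "ab" => no
  Position 2: "ba" => no
  Position 3: "ab" => no
  Position 4: "ba" => no
  Position 5: "aa" => MATCH
  Position 6: "ab" => no
  Position 7: "ba" => no
  Position 8: "ac" => no
  Position 9: "ca" => no
  Position 10: "ac" => no
  Position 11: "ca" => no
  Position 12: "aa" => MATCH
Total occurrences: 3

3


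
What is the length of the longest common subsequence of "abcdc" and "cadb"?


LCS of "abcdc" and "cadb"
DP table:
           c    a    d    b
      0    0    0    0    0
  a   0    0    1    1    1
  b   0    0    1    1    2
  c   0    1    1    1    2
  d   0    1    1    2    2
  c   0    1    1    2    2
LCS length = dp[5][4] = 2

2


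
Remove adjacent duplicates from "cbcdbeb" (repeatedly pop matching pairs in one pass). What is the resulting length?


Input: cbcdbeb
Stack-based adjacent duplicate removal:
  Read 'c': push. Stack: c
  Read 'b': push. Stack: cb
  Read 'c': push. Stack: cbc
  Read 'd': push. Stack: cbcd
  Read 'b': push. Stack: cbcdb
  Read 'e': push. Stack: cbcdbe
  Read 'b': push. Stack: cbcdbeb
Final stack: "cbcdbeb" (length 7)

7


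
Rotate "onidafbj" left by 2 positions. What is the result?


Input: "onidafbj", rotate left by 2
First 2 characters: "on"
Remaining characters: "idafbj"
Concatenate remaining + first: "idafbj" + "on" = "idafbjon"

idafbjon


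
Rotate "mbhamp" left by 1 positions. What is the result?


Input: "mbhamp", rotate left by 1
First 1 characters: "m"
Remaining characters: "bhamp"
Concatenate remaining + first: "bhamp" + "m" = "bhampm"

bhampm


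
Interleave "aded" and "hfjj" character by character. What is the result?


Interleaving "aded" and "hfjj":
  Position 0: 'a' from first, 'h' from second => "ah"
  Position 1: 'd' from first, 'f' from second => "df"
  Position 2: 'e' from first, 'j' from second => "ej"
  Position 3: 'd' from first, 'j' from second => "dj"
Result: ahdfejdj

ahdfejdj


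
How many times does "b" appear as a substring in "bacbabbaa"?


Searching for "b" in "bacbabbaa"
Scanning each position:
  Position 0: "b" => MATCH
  Position 1: "a" => no
  Position 2: "c" => no
  Position 3: "b" => MATCH
  Position 4: "a" => no
  Position 5: "b" => MATCH
  Position 6: "b" => MATCH
  Position 7: "a" => no
  Position 8: "a" => no
Total occurrences: 4

4


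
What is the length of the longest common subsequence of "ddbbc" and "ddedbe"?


LCS of "ddbbc" and "ddedbe"
DP table:
           d    d    e    d    b    e
      0    0    0    0    0    0    0
  d   0    1    1    1    1    1    1
  d   0    1    2    2    2    2    2
  b   0    1    2    2    2    3    3
  b   0    1    2    2    2    3    3
  c   0    1    2    2    2    3    3
LCS length = dp[5][6] = 3

3


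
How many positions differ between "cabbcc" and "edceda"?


Comparing "cabbcc" and "edceda" position by position:
  Position 0: 'c' vs 'e' => DIFFER
  Position 1: 'a' vs 'd' => DIFFER
  Position 2: 'b' vs 'c' => DIFFER
  Position 3: 'b' vs 'e' => DIFFER
  Position 4: 'c' vs 'd' => DIFFER
  Position 5: 'c' vs 'a' => DIFFER
Positions that differ: 6

6


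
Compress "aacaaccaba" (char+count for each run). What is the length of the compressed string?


Input: aacaaccaba
Runs:
  'a' x 2 => "a2"
  'c' x 1 => "c1"
  'a' x 2 => "a2"
  'c' x 2 => "c2"
  'a' x 1 => "a1"
  'b' x 1 => "b1"
  'a' x 1 => "a1"
Compressed: "a2c1a2c2a1b1a1"
Compressed length: 14

14


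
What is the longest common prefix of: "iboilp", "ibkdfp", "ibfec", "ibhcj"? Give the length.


Words: iboilp, ibkdfp, ibfec, ibhcj
  Position 0: all 'i' => match
  Position 1: all 'b' => match
  Position 2: ('o', 'k', 'f', 'h') => mismatch, stop
LCP = "ib" (length 2)

2


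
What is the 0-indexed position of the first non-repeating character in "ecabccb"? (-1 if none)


Input: ecabccb
Character frequencies:
  'a': 1
  'b': 2
  'c': 3
  'e': 1
Scanning left to right for freq == 1:
  Position 0 ('e'): unique! => answer = 0

0


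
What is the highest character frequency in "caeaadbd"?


Input: caeaadbd
Character counts:
  'a': 3
  'b': 1
  'c': 1
  'd': 2
  'e': 1
Maximum frequency: 3

3


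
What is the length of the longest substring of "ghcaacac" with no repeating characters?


Input: "ghcaacac"
Sliding window (track last position of each char):
  Position 0 ('g'): window [0,0] length 1 -- new best
  Position 1 ('h'): window [0,1] length 2 -- new best
  Position 2 ('c'): window [0,2] length 3 -- new best
  Position 3 ('a'): window [0,3] length 4 -- new best
  Position 4 ('a'): repeat (last at 3), move window start to 4
  Position 4 ('a'): window [4,4] length 1
  Position 5 ('c'): window [4,5] length 2
  Position 6 ('a'): repeat (last at 4), move window start to 5
  Position 6 ('a'): window [5,6] length 2
  Position 7 ('c'): repeat (last at 5), move window start to 6
  Position 7 ('c'): window [6,7] length 2
Longest substring with no repeats: "ghca" with length 4

4


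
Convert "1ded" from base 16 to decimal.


Input: "1ded" in base 16
Positional expansion:
  Digit '1' (value 1) x 16^3 = 4096
  Digit 'd' (value 13) x 16^2 = 3328
  Digit 'e' (value 14) x 16^1 = 224
  Digit 'd' (value 13) x 16^0 = 13
Sum = 7661

7661


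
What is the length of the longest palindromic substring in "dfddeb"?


Input: "dfddeb"
Checking substrings for palindromes:
  [0:3] "dfd" (len 3) => palindrome
  [2:4] "dd" (len 2) => palindrome
Longest palindromic substring: "dfd" with length 3

3


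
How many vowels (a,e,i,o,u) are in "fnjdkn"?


Input: fnjdkn
Checking each character:
  'f' at position 0: consonant
  'n' at position 1: consonant
  'j' at position 2: consonant
  'd' at position 3: consonant
  'k' at position 4: consonant
  'n' at position 5: consonant
Total vowels: 0

0


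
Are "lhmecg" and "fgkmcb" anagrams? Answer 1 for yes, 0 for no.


Strings: "lhmecg", "fgkmcb"
Sorted first:  ceghlm
Sorted second: bcfgkm
Differ at position 0: 'c' vs 'b' => not anagrams

0


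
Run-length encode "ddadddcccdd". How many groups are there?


Input: ddadddcccdd
Scanning for consecutive runs:
  Group 1: 'd' x 2 (positions 0-1)
  Group 2: 'a' x 1 (positions 2-2)
  Group 3: 'd' x 3 (positions 3-5)
  Group 4: 'c' x 3 (positions 6-8)
  Group 5: 'd' x 2 (positions 9-10)
Total groups: 5

5


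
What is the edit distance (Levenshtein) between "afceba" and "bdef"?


Computing edit distance: "afceba" -> "bdef"
DP table:
           b    d    e    f
      0    1    2    3    4
  a   1    1    2    3    4
  f   2    2    2    3    3
  c   3    3    3    3    4
  e   4    4    4    3    4
  b   5    4    5    4    4
  a   6    5    5    5    5
Edit distance = dp[6][4] = 5

5


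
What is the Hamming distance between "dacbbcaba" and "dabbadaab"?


Comparing "dacbbcaba" and "dabbadaab" position by position:
  Position 0: 'd' vs 'd' => same
  Position 1: 'a' vs 'a' => same
  Position 2: 'c' vs 'b' => differ
  Position 3: 'b' vs 'b' => same
  Position 4: 'b' vs 'a' => differ
  Position 5: 'c' vs 'd' => differ
  Position 6: 'a' vs 'a' => same
  Position 7: 'b' vs 'a' => differ
  Position 8: 'a' vs 'b' => differ
Total differences (Hamming distance): 5

5


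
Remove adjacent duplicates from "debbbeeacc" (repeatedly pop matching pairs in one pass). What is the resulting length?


Input: debbbeeacc
Stack-based adjacent duplicate removal:
  Read 'd': push. Stack: d
  Read 'e': push. Stack: de
  Read 'b': push. Stack: deb
  Read 'b': matches stack top 'b' => pop. Stack: de
  Read 'b': push. Stack: deb
  Read 'e': push. Stack: debe
  Read 'e': matches stack top 'e' => pop. Stack: deb
  Read 'a': push. Stack: deba
  Read 'c': push. Stack: debac
  Read 'c': matches stack top 'c' => pop. Stack: deba
Final stack: "deba" (length 4)

4


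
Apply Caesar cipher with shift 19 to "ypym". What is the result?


Caesar cipher: shift "ypym" by 19
  'y' (pos 24) + 19 = pos 17 = 'r'
  'p' (pos 15) + 19 = pos 8 = 'i'
  'y' (pos 24) + 19 = pos 17 = 'r'
  'm' (pos 12) + 19 = pos 5 = 'f'
Result: rirf

rirf


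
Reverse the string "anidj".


Input: anidj
Reading characters right to left:
  Position 4: 'j'
  Position 3: 'd'
  Position 2: 'i'
  Position 1: 'n'
  Position 0: 'a'
Reversed: jdina

jdina


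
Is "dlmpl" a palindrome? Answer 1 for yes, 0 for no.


Input: dlmpl
Reversed: lpmld
  Compare pos 0 ('d') with pos 4 ('l'): MISMATCH
  Compare pos 1 ('l') with pos 3 ('p'): MISMATCH
Result: not a palindrome

0


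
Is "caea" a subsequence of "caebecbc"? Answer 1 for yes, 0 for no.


Check if "caea" is a subsequence of "caebecbc"
Greedy scan:
  Position 0 ('c'): matches sub[0] = 'c'
  Position 1 ('a'): matches sub[1] = 'a'
  Position 2 ('e'): matches sub[2] = 'e'
  Position 3 ('b'): no match needed
  Position 4 ('e'): no match needed
  Position 5 ('c'): no match needed
  Position 6 ('b'): no match needed
  Position 7 ('c'): no match needed
Only matched 3/4 characters => not a subsequence

0


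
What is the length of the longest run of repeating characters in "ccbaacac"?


Input: "ccbaacac"
Scanning for longest run:
  Position 1 ('c'): continues run of 'c', length=2
  Position 2 ('b'): new char, reset run to 1
  Position 3 ('a'): new char, reset run to 1
  Position 4 ('a'): continues run of 'a', length=2
  Position 5 ('c'): new char, reset run to 1
  Position 6 ('a'): new char, reset run to 1
  Position 7 ('c'): new char, reset run to 1
Longest run: 'c' with length 2

2


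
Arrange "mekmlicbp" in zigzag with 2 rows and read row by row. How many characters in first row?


Zigzag "mekmlicbp" into 2 rows:
Placing characters:
  'm' => row 0
  'e' => row 1
  'k' => row 0
  'm' => row 1
  'l' => row 0
  'i' => row 1
  'c' => row 0
  'b' => row 1
  'p' => row 0
Rows:
  Row 0: "mklcp"
  Row 1: "emib"
First row length: 5

5


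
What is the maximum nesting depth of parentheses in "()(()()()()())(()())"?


Input: "()(()()()()())(()())"
Tracking depth:
  Position 0 '(': depth becomes 1
  Position 1 ')': depth becomes 0
  Position 2 '(': depth becomes 1
  Position 3 '(': depth becomes 2
  Position 4 ')': depth becomes 1
  Position 5 '(': depth becomes 2
  Position 6 ')': depth becomes 1
  Position 7 '(': depth becomes 2
  Position 8 ')': depth becomes 1
  Position 9 '(': depth becomes 2
  Position 10 ')': depth becomes 1
  Position 11 '(': depth becomes 2
  Position 12 ')': depth becomes 1
  Position 13 ')': depth becomes 0
  Position 14 '(': depth becomes 1
  Position 15 '(': depth becomes 2
  Position 16 ')': depth becomes 1
  Position 17 '(': depth becomes 2
  Position 18 ')': depth becomes 1
  Position 19 ')': depth becomes 0
Maximum depth reached: 2

2


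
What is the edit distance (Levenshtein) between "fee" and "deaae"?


Computing edit distance: "fee" -> "deaae"
DP table:
           d    e    a    a    e
      0    1    2    3    4    5
  f   1    1    2    3    4    5
  e   2    2    1    2    3    4
  e   3    3    2    2    3    3
Edit distance = dp[3][5] = 3

3


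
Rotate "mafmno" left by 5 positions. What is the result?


Input: "mafmno", rotate left by 5
First 5 characters: "mafmn"
Remaining characters: "o"
Concatenate remaining + first: "o" + "mafmn" = "omafmn"

omafmn


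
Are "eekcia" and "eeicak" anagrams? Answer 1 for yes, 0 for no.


Strings: "eekcia", "eeicak"
Sorted first:  aceeik
Sorted second: aceeik
Sorted forms match => anagrams

1


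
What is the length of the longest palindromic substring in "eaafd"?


Input: "eaafd"
Checking substrings for palindromes:
  [1:3] "aa" (len 2) => palindrome
Longest palindromic substring: "aa" with length 2

2


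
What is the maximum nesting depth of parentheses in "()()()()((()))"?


Input: "()()()()((()))"
Tracking depth:
  Position 0 '(': depth becomes 1
  Position 1 ')': depth becomes 0
  Position 2 '(': depth becomes 1
  Position 3 ')': depth becomes 0
  Position 4 '(': depth becomes 1
  Position 5 ')': depth becomes 0
  Position 6 '(': depth becomes 1
  Position 7 ')': depth becomes 0
  Position 8 '(': depth becomes 1
  Position 9 '(': depth becomes 2
  Position 10 '(': depth becomes 3
  Position 11 ')': depth becomes 2
  Position 12 ')': depth becomes 1
  Position 13 ')': depth becomes 0
Maximum depth reached: 3

3


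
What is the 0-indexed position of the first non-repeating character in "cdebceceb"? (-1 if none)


Input: cdebceceb
Character frequencies:
  'b': 2
  'c': 3
  'd': 1
  'e': 3
Scanning left to right for freq == 1:
  Position 0 ('c'): freq=3, skip
  Position 1 ('d'): unique! => answer = 1

1


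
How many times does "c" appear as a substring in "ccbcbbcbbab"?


Searching for "c" in "ccbcbbcbbab"
Scanning each position:
  Position 0: "c" => MATCH
  Position 1: "c" => MATCH
  Position 2: "b" => no
  Position 3: "c" => MATCH
  Position 4: "b" => no
  Position 5: "b" => no
  Position 6: "c" => MATCH
  Position 7: "b" => no
  Position 8: "b" => no
  Position 9: "a" => no
  Position 10: "b" => no
Total occurrences: 4

4


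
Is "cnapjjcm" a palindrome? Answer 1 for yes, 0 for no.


Input: cnapjjcm
Reversed: mcjjpanc
  Compare pos 0 ('c') with pos 7 ('m'): MISMATCH
  Compare pos 1 ('n') with pos 6 ('c'): MISMATCH
  Compare pos 2 ('a') with pos 5 ('j'): MISMATCH
  Compare pos 3 ('p') with pos 4 ('j'): MISMATCH
Result: not a palindrome

0


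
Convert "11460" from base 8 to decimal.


Input: "11460" in base 8
Positional expansion:
  Digit '1' (value 1) x 8^4 = 4096
  Digit '1' (value 1) x 8^3 = 512
  Digit '4' (value 4) x 8^2 = 256
  Digit '6' (value 6) x 8^1 = 48
  Digit '0' (value 0) x 8^0 = 0
Sum = 4912

4912
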